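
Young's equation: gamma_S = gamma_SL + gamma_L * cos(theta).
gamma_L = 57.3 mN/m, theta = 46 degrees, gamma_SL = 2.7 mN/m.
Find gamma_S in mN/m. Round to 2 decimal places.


cos(46 deg) = 0.694658
gamma_S = 2.7 + 57.3 * 0.694658
= 42.50 mN/m

42.50


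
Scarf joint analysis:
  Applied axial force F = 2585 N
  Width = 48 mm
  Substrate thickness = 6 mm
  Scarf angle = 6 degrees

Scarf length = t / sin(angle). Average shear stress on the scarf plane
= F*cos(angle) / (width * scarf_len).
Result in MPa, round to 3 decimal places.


Scarf length = 6 / sin(6 deg) = 57.4006 mm
cos(6 deg) = 0.994522
Shear = 2585 * 0.994522 / (48 * 57.4006)
= 0.933 MPa

0.933


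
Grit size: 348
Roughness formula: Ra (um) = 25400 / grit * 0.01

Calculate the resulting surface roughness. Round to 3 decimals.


Ra = 25400 / 348 * 0.01
= 0.730 um

0.730


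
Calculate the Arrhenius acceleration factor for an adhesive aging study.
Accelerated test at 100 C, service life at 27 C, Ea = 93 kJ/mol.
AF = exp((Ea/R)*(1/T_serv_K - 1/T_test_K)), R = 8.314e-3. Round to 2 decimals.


T_test = 373.15 K, T_serv = 300.15 K
Ea/R = 93 / 0.008314 = 11185.95
AF = exp(11185.95 * (1/300.15 - 1/373.15))
= 1466.71

1466.71


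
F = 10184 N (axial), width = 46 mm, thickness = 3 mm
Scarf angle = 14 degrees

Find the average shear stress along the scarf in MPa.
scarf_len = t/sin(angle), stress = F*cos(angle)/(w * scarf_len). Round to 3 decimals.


scarf_len = 3/sin(14 deg) = 12.4007
cos(14 deg) = 0.970296
stress = 10184*0.970296/(46*12.4007) = 17.323 MPa

17.323


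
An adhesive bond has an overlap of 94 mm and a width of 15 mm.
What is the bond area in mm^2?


Bond area = overlap * width
= 94 * 15
= 1410 mm^2

1410


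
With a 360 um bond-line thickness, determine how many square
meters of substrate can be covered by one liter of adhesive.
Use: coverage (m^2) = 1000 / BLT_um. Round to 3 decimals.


Coverage = 1000 / 360 = 2.778 m^2

2.778


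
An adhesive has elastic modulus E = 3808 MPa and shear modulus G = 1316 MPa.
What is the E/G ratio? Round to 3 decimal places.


E/G = 3808 / 1316 = 2.894

2.894


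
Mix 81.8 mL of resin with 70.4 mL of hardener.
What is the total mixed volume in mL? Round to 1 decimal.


Total = 81.8 + 70.4 = 152.2 mL

152.2


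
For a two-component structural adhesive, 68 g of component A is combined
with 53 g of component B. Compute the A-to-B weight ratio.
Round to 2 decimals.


Weight ratio A:B = 68 / 53
= 1.28

1.28


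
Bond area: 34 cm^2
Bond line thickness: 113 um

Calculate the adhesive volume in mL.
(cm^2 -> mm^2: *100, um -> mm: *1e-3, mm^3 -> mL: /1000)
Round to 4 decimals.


V = 34*100 * 113*1e-3 / 1000
= 0.3842 mL

0.3842


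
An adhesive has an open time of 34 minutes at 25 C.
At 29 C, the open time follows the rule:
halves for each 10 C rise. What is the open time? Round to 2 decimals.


Factor = 2^((29-25)/10) = 1.3195
Open time = 34 / 1.3195 = 25.77 min

25.77


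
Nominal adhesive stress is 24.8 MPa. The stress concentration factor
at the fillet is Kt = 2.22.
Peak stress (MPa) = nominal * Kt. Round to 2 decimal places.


Peak = 24.8 * 2.22 = 55.06 MPa

55.06


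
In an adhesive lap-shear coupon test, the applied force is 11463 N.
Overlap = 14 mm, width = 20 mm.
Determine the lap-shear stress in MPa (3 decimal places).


stress = F / (overlap * width)
= 11463 / (14 * 20)
= 40.939 MPa

40.939


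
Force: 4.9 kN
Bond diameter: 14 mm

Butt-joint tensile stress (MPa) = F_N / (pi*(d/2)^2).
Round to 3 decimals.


F_N = 4.9 * 1000 = 4900.0 N
A = pi*(7.0)^2 = 153.9380 mm^2
stress = 4900.0 / 153.9380 = 31.831 MPa

31.831


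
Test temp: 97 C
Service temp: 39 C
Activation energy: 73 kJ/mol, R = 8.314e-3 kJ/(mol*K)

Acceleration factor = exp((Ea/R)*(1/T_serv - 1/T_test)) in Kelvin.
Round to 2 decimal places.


AF = exp((73/0.008314)*(1/312.15 - 1/370.15))
= 82.07

82.07


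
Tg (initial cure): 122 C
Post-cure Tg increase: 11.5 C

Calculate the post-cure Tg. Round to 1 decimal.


Post-cure Tg = 122 + 11.5 = 133.5 C

133.5


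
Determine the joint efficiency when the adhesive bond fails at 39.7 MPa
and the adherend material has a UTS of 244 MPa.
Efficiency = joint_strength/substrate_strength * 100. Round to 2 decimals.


Joint efficiency = 39.7 / 244 * 100
= 16.27%

16.27


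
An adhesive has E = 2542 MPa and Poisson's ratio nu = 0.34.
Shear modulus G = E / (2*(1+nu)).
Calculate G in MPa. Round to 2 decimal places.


G = 2542 / (2*(1+0.34))
= 2542 / 2.68
= 948.51 MPa

948.51


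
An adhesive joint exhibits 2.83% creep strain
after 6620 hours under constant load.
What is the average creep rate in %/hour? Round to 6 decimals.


Creep rate = strain / time
= 2.83 / 6620
= 0.000427 %/h

0.000427


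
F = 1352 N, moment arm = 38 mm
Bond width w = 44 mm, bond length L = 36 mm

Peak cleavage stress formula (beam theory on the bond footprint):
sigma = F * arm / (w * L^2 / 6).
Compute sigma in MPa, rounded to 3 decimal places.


sigma = (1352 * 38) / (44 * 1296 / 6)
= 51376 * 6 / 57024
= 308256 / 57024
= 5.406 MPa

5.406


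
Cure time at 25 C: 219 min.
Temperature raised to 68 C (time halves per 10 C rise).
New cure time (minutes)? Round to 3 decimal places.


Acceleration factor = 2^(43/10) = 19.6983
New time = 219 / 19.6983 = 11.118 min

11.118


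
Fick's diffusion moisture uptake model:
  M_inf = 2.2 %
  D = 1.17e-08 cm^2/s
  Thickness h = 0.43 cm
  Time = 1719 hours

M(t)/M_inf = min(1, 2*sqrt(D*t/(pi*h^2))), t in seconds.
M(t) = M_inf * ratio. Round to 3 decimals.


t_sec = 1719 * 3600 = 6188400
ratio = 2*sqrt(1.17e-08*6188400/(pi*0.43^2))
= min(1, 0.706104)
= 0.706104
M(t) = 2.2 * 0.706104 = 1.553 %

1.553


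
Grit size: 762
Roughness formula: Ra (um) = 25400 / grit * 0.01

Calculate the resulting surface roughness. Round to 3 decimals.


Ra = 25400 / 762 * 0.01
= 0.333 um

0.333


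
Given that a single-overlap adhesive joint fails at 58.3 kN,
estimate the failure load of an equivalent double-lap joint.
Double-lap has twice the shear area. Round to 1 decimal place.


Double-lap factor = 2
Expected load = 58.3 * 2 = 116.6 kN

116.6


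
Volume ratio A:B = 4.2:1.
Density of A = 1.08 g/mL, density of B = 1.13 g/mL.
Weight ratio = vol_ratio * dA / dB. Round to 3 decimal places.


Wt ratio = 4.2 * 1.08 / 1.13
= 4.014

4.014


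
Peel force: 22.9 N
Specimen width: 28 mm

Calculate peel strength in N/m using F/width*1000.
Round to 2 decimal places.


Peel strength = 22.9 / 28 * 1000 = 817.86 N/m

817.86


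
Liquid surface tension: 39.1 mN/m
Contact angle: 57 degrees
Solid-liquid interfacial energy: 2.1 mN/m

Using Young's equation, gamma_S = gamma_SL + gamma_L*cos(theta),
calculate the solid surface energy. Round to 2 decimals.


gamma_S = 2.1 + 39.1 * cos(57)
= 23.40 mN/m

23.40


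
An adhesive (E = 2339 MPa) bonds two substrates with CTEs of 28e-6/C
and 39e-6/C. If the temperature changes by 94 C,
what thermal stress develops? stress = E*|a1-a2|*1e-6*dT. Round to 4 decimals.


Stress = 2339 * |28 - 39| * 1e-6 * 94
= 2.4185 MPa

2.4185


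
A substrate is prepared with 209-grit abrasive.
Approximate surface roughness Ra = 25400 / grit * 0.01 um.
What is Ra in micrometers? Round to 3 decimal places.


Ra = 25400 / 209 * 0.01 = 1.215 um

1.215


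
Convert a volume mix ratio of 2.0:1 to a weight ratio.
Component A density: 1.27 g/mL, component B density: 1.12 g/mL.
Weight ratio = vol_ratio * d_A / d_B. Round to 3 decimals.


= 2.0 * 1.27 / 1.12 = 2.268

2.268


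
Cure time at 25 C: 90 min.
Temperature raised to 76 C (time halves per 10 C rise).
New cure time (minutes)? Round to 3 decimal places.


Acceleration factor = 2^(51/10) = 34.2968
New time = 90 / 34.2968 = 2.624 min

2.624


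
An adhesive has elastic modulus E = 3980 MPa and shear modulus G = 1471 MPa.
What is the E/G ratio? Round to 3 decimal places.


E/G = 3980 / 1471 = 2.706

2.706


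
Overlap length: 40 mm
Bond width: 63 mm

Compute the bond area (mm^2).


Bond area = 40 * 63 = 2520 mm^2

2520


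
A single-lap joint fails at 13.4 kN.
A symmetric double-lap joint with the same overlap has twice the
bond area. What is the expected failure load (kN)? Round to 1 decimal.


Double-lap load = 2 * 13.4 = 26.8 kN

26.8


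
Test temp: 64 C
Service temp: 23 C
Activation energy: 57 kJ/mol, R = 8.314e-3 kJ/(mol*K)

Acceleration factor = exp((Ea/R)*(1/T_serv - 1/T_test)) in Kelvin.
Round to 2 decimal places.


AF = exp((57/0.008314)*(1/296.15 - 1/337.15))
= 16.70

16.70


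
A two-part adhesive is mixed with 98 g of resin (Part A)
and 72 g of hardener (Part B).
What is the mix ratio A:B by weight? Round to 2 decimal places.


Mix ratio = mass_A / mass_B
= 98 / 72
= 1.36

1.36


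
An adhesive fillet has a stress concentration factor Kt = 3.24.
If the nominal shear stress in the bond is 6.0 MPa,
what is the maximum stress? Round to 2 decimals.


Max stress = 6.0 * 3.24 = 19.44 MPa

19.44


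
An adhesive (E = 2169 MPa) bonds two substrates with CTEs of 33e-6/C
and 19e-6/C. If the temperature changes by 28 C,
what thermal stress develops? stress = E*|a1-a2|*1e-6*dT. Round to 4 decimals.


Stress = 2169 * |33 - 19| * 1e-6 * 28
= 0.8502 MPa

0.8502


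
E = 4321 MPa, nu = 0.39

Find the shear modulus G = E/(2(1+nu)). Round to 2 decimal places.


G = 4321 / (2 * 1.39)
= 1554.32 MPa

1554.32


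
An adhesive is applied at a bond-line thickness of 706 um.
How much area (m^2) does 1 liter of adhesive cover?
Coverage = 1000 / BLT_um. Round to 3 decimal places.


Coverage = 1000 / 706 = 1.416 m^2

1.416


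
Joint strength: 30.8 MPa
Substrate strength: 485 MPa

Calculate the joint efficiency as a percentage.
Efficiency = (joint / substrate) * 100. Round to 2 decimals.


Efficiency = (30.8 / 485) * 100 = 6.35%

6.35


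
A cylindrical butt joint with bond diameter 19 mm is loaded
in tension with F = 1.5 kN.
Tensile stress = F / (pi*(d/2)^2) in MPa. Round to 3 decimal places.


Area = pi * (19/2)^2 = 283.5287 mm^2
Stress = 1.5*1000 / 283.5287
= 5.290 MPa

5.290


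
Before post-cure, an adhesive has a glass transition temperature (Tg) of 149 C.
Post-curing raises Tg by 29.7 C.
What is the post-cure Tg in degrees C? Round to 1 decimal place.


Tg_post = Tg_base + delta_Tg
= 149 + 29.7
= 178.7 C

178.7


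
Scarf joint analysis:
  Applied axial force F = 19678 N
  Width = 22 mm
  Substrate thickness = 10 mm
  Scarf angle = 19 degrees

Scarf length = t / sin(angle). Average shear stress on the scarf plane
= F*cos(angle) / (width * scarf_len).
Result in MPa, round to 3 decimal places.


Scarf length = 10 / sin(19 deg) = 30.7155 mm
cos(19 deg) = 0.945519
Shear = 19678 * 0.945519 / (22 * 30.7155)
= 27.534 MPa

27.534


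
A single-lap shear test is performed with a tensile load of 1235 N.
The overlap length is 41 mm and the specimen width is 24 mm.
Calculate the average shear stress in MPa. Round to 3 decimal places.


Shear stress = F / (overlap * width)
= 1235 / (41 * 24)
= 1235 / 984
= 1.255 MPa

1.255


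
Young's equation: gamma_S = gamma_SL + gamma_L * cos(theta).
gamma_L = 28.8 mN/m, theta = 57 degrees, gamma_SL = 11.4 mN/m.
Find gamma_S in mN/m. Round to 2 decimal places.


cos(57 deg) = 0.544639
gamma_S = 11.4 + 28.8 * 0.544639
= 27.09 mN/m

27.09


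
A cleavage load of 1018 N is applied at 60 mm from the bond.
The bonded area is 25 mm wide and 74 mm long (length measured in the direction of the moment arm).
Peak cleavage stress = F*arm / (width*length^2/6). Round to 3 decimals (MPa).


Moment = 1018 * 60 = 61080 N*mm
Section modulus = 25 * 5476 / 6 = 136900 / 6 mm^3
Stress = 61080 / (136900 / 6) = 366480 / 136900
= 2.677 MPa

2.677


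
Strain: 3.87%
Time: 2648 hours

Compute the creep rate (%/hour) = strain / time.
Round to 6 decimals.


Creep rate = 3.87 / 2648
= 0.001461 %/h

0.001461


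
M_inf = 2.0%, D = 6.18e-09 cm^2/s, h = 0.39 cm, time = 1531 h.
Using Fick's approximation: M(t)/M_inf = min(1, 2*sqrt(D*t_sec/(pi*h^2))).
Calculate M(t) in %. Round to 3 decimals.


t = 5511600 s
ratio = min(1, 2*sqrt(6.18e-09*5511600/(pi*0.1521)))
= 0.533978
M(t) = 2.0 * 0.533978 = 1.068%

1.068


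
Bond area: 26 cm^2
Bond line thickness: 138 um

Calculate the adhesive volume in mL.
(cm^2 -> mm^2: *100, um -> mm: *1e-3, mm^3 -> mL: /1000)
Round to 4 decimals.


V = 26*100 * 138*1e-3 / 1000
= 0.3588 mL

0.3588


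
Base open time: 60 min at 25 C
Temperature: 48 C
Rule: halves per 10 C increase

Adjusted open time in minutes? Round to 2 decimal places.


Acceleration = 2^((48-25)/10) = 4.9246
Open time = 60 / 4.9246 = 12.18 min

12.18


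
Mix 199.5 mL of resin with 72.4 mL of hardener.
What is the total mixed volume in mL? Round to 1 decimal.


Total = 199.5 + 72.4 = 271.9 mL

271.9


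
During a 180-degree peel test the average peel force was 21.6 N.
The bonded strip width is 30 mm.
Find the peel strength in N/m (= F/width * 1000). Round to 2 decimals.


Peel strength = F/width * 1000
= 21.6 / 30 * 1000
= 720.00 N/m

720.00


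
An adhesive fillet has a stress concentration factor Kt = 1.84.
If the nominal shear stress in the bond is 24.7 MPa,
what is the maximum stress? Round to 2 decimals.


Max stress = 24.7 * 1.84 = 45.45 MPa

45.45


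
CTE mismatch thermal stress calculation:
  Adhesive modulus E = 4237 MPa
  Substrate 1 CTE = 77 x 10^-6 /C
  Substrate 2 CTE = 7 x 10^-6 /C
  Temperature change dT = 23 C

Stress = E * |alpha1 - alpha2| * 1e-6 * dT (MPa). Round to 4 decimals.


delta_alpha = |77 - 7| = 70 x 10^-6/C
Stress = 4237 * 70e-6 * 23
= 6.8216 MPa

6.8216


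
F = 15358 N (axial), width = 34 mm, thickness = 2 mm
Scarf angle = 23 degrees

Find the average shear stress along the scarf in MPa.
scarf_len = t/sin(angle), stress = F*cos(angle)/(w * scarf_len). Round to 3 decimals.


scarf_len = 2/sin(23 deg) = 5.1186
cos(23 deg) = 0.920505
stress = 15358*0.920505/(34*5.1186) = 81.233 MPa

81.233


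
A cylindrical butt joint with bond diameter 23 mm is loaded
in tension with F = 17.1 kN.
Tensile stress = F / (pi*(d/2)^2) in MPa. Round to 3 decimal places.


Area = pi * (23/2)^2 = 415.4756 mm^2
Stress = 17.1*1000 / 415.4756
= 41.158 MPa

41.158


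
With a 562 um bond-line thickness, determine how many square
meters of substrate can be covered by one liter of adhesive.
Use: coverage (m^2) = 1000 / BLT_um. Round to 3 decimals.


Coverage = 1000 / 562 = 1.779 m^2

1.779


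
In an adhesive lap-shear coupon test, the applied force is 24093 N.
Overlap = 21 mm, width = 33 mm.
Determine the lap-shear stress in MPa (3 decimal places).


stress = F / (overlap * width)
= 24093 / (21 * 33)
= 34.766 MPa

34.766


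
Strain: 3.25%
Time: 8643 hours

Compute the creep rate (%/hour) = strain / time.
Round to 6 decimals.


Creep rate = 3.25 / 8643
= 0.000376 %/h

0.000376


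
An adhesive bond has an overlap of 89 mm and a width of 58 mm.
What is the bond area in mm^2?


Bond area = overlap * width
= 89 * 58
= 5162 mm^2

5162


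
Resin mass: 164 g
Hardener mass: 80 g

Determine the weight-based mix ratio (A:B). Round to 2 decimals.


Ratio = 164 / 80 = 2.05

2.05


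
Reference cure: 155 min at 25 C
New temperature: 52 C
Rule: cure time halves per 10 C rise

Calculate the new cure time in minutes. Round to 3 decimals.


factor = 2^((52-25)/10) = 6.4980
t_new = 155 / 6.4980 = 23.853 min

23.853


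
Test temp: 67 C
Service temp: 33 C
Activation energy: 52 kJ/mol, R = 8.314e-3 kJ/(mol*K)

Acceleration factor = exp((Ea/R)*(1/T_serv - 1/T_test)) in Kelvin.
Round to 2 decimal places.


AF = exp((52/0.008314)*(1/306.15 - 1/340.15))
= 7.71

7.71


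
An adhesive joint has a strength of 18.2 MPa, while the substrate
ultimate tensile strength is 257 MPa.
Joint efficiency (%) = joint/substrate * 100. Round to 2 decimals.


Efficiency = 18.2 / 257 * 100
= 7.08%

7.08


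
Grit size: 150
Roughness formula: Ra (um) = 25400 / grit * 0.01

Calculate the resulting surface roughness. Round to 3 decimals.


Ra = 25400 / 150 * 0.01
= 1.693 um

1.693


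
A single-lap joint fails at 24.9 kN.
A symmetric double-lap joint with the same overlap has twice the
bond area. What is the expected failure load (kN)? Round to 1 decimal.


Double-lap load = 2 * 24.9 = 49.8 kN

49.8


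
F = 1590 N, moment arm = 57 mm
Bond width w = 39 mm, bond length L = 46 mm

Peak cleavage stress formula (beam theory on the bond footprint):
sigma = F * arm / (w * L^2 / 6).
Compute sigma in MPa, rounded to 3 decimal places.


sigma = (1590 * 57) / (39 * 2116 / 6)
= 90630 * 6 / 82524
= 543780 / 82524
= 6.589 MPa

6.589


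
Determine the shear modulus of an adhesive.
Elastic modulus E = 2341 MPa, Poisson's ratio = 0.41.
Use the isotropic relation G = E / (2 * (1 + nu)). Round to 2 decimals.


G = 2341 / (2*(1+0.41)) = 2341 / 2.82
= 830.14 MPa

830.14


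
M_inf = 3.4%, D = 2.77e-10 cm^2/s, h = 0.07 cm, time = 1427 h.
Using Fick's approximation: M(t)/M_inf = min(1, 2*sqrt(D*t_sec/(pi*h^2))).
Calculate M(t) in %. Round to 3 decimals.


t = 5137200 s
ratio = min(1, 2*sqrt(2.77e-10*5137200/(pi*0.0049)))
= 0.608079
M(t) = 3.4 * 0.608079 = 2.067%

2.067


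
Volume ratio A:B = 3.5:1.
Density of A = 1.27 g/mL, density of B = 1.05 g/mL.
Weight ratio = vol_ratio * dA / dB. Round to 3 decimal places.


Wt ratio = 3.5 * 1.27 / 1.05
= 4.233

4.233


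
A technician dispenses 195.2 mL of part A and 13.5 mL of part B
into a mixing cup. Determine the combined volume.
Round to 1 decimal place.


Combined volume = 195.2 + 13.5
= 208.7 mL

208.7


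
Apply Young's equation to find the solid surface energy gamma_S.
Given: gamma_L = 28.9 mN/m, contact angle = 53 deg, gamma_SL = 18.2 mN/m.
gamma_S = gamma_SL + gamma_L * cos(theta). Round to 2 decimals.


theta_rad = 53 * pi/180 = 0.925025
gamma_S = 18.2 + 28.9 * cos(0.925025)
= 35.59 mN/m

35.59


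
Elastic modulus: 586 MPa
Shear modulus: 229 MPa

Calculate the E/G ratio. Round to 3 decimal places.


E / G = 586 / 229 = 2.559

2.559


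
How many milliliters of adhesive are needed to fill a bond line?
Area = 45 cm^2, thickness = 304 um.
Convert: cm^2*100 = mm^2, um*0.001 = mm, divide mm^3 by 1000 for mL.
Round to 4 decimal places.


= (45 * 100) * (304 * 0.001) / 1000
= 1.3680 mL

1.3680


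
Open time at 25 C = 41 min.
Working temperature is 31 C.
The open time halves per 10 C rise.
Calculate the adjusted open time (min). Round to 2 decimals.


factor = 2^((31 - 25) / 10) = 1.5157
ot = 41 / 1.5157 = 27.05 min

27.05


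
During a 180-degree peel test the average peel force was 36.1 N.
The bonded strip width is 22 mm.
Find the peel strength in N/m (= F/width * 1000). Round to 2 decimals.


Peel strength = F/width * 1000
= 36.1 / 22 * 1000
= 1640.91 N/m

1640.91


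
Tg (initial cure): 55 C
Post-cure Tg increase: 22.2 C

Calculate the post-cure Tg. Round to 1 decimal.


Post-cure Tg = 55 + 22.2 = 77.2 C

77.2


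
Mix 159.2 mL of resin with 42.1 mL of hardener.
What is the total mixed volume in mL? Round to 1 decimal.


Total = 159.2 + 42.1 = 201.3 mL

201.3


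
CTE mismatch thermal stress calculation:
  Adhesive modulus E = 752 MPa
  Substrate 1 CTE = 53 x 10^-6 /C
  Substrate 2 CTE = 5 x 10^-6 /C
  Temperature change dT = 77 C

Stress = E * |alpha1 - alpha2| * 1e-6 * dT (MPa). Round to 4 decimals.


delta_alpha = |53 - 5| = 48 x 10^-6/C
Stress = 752 * 48e-6 * 77
= 2.7794 MPa

2.7794


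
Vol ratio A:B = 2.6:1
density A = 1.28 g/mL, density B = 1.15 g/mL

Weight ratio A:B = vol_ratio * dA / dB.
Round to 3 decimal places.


Weight ratio = 2.6 * 1.28 / 1.15
= 2.894

2.894


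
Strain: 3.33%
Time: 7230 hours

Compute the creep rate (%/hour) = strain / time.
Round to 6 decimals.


Creep rate = 3.33 / 7230
= 0.000461 %/h

0.000461


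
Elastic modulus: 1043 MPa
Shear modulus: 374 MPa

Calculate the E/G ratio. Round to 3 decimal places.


E / G = 1043 / 374 = 2.789

2.789


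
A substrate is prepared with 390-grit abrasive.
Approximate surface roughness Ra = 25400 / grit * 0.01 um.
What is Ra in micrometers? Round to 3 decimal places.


Ra = 25400 / 390 * 0.01 = 0.651 um

0.651


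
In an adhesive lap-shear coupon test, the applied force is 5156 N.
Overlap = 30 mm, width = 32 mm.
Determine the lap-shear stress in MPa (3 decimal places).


stress = F / (overlap * width)
= 5156 / (30 * 32)
= 5.371 MPa

5.371


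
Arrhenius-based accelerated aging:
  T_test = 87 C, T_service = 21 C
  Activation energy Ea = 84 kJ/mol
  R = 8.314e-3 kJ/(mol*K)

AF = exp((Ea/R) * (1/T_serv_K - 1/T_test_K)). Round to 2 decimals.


T_test_K = 360.15, T_serv_K = 294.15
AF = exp((84/8.314e-3) * (1/294.15 - 1/360.15))
= 541.58

541.58


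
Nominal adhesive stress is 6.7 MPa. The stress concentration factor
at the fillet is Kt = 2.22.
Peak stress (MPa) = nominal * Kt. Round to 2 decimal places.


Peak = 6.7 * 2.22 = 14.87 MPa

14.87


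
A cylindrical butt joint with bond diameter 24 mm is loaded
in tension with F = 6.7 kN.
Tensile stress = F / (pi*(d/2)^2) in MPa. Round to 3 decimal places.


Area = pi * (24/2)^2 = 452.3893 mm^2
Stress = 6.7*1000 / 452.3893
= 14.810 MPa

14.810


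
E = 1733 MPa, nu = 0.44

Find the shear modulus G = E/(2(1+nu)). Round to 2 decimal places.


G = 1733 / (2 * 1.44)
= 601.74 MPa

601.74


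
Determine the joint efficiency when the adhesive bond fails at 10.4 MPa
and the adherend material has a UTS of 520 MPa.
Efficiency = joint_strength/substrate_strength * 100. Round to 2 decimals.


Joint efficiency = 10.4 / 520 * 100
= 2.00%

2.00


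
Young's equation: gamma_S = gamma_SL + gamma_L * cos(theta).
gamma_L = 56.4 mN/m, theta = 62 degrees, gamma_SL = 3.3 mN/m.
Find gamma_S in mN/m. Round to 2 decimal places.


cos(62 deg) = 0.469472
gamma_S = 3.3 + 56.4 * 0.469472
= 29.78 mN/m

29.78


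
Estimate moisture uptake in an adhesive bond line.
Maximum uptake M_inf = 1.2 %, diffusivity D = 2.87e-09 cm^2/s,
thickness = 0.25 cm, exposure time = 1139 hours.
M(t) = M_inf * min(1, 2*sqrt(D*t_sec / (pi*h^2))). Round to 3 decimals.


Convert time: 1139 h = 4100400 s
ratio = min(1, 2*sqrt(2.87e-09*4100400/(pi*0.25^2)))
= 0.489631
M(t) = 1.2 * 0.489631 = 0.588%

0.588


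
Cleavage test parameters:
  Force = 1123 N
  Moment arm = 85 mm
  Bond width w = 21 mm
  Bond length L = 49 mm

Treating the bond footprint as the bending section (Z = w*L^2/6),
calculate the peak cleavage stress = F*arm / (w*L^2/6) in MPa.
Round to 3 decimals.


M = 1123 * 85 = 95455 N*mm
Z = 21 * 49^2 / 6 = 50421 / 6 mm^3
sigma = M / Z = 6 * 95455 / 50421 = 572730 / 50421
= 11.359 MPa

11.359


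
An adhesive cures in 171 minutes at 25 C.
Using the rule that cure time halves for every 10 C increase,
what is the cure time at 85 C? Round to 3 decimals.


Factor = 2^((85 - 25) / 10) = 64.0000
Cure time = 171 / 64.0000
= 2.672 minutes

2.672


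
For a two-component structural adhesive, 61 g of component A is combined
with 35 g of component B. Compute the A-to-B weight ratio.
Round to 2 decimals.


Weight ratio A:B = 61 / 35
= 1.74

1.74


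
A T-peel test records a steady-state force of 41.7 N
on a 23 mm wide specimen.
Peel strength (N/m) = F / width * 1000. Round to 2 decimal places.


Peel strength = 41.7 / 23 * 1000
= 1813.04 N/m

1813.04


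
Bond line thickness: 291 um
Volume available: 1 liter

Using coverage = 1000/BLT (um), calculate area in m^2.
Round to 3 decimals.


1 L = 1e6 mm^3, thickness = 291 um = 0.291 mm
Area = 1e6 / 0.291 mm^2 = (1e6 / 0.291) / 1e6 m^2 = 1000 / 291 m^2
= 3.436 m^2

3.436


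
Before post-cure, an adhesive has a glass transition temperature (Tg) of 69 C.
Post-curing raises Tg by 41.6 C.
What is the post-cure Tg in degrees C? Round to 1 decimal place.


Tg_post = Tg_base + delta_Tg
= 69 + 41.6
= 110.6 C

110.6


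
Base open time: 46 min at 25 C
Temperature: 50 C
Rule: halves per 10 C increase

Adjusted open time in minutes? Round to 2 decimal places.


Acceleration = 2^((50-25)/10) = 5.6569
Open time = 46 / 5.6569 = 8.13 min

8.13


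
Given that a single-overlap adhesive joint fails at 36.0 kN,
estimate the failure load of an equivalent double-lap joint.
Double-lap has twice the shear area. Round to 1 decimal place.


Double-lap factor = 2
Expected load = 36.0 * 2 = 72.0 kN

72.0


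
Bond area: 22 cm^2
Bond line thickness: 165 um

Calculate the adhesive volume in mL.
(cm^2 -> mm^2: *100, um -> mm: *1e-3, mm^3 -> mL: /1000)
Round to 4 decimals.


V = 22*100 * 165*1e-3 / 1000
= 0.3630 mL

0.3630


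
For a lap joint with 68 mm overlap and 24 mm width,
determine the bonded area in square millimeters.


Area = 68 * 24 = 1632 mm^2

1632


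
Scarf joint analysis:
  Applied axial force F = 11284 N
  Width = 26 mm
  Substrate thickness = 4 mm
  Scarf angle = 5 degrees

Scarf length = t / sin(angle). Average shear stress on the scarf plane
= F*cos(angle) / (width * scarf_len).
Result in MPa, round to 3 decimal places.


Scarf length = 4 / sin(5 deg) = 45.8949 mm
cos(5 deg) = 0.996195
Shear = 11284 * 0.996195 / (26 * 45.8949)
= 9.420 MPa

9.420


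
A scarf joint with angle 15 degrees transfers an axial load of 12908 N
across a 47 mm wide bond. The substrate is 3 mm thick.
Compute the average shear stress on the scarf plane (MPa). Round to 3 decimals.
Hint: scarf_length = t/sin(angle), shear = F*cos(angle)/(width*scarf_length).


scarf_length = 3 / sin(15 deg) = 11.5911 mm
cos(15 deg) = 0.965926
shear stress = 12908 * 0.965926 / (47 * 11.5911)
= 22.887 MPa

22.887


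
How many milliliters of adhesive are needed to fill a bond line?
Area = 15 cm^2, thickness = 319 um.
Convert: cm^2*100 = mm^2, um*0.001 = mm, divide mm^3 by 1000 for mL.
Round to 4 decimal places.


= (15 * 100) * (319 * 0.001) / 1000
= 0.4785 mL

0.4785


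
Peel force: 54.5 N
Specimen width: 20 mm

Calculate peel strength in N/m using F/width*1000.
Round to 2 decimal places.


Peel strength = 54.5 / 20 * 1000 = 2725.00 N/m

2725.00


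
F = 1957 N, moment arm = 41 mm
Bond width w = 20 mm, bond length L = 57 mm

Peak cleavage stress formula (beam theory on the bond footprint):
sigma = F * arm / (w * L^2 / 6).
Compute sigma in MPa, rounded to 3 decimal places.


sigma = (1957 * 41) / (20 * 3249 / 6)
= 80237 * 6 / 64980
= 481422 / 64980
= 7.409 MPa

7.409


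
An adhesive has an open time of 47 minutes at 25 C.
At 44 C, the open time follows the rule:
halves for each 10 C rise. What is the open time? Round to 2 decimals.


Factor = 2^((44-25)/10) = 3.7321
Open time = 47 / 3.7321 = 12.59 min

12.59


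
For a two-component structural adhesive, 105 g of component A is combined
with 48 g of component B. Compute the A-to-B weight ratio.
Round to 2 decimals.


Weight ratio A:B = 105 / 48
= 2.19

2.19


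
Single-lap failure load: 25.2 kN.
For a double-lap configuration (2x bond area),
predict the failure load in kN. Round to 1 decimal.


Failure load = 25.2 * 2 = 50.4 kN

50.4


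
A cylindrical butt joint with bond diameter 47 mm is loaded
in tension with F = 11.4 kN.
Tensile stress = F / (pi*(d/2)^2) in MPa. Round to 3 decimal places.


Area = pi * (47/2)^2 = 1734.9445 mm^2
Stress = 11.4*1000 / 1734.9445
= 6.571 MPa

6.571


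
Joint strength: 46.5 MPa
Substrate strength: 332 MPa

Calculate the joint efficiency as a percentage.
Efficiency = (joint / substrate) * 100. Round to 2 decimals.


Efficiency = (46.5 / 332) * 100 = 14.01%

14.01


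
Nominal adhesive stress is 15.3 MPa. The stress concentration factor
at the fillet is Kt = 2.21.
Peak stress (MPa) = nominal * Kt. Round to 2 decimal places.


Peak = 15.3 * 2.21 = 33.81 MPa

33.81


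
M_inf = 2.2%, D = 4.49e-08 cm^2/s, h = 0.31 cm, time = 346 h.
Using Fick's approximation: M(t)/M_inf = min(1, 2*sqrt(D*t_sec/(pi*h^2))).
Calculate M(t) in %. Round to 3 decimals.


t = 1245600 s
ratio = min(1, 2*sqrt(4.49e-08*1245600/(pi*0.0961)))
= 0.860807
M(t) = 2.2 * 0.860807 = 1.894%

1.894


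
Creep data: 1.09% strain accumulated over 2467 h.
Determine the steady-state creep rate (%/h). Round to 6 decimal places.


Rate = 1.09 / 2467 = 0.000442 %/h

0.000442


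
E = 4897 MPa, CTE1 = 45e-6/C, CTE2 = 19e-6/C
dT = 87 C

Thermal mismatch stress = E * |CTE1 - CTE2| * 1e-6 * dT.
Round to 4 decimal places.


= 4897 * 26e-6 * 87
= 11.0770 MPa

11.0770


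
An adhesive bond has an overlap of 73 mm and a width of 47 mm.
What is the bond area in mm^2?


Bond area = overlap * width
= 73 * 47
= 3431 mm^2

3431


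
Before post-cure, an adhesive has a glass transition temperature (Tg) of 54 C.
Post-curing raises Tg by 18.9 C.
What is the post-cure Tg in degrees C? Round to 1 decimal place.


Tg_post = Tg_base + delta_Tg
= 54 + 18.9
= 72.9 C

72.9


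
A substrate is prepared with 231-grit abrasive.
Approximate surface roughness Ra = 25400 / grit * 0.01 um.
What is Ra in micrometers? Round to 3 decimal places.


Ra = 25400 / 231 * 0.01 = 1.100 um

1.100


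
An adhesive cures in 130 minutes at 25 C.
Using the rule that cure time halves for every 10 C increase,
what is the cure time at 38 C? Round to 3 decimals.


Factor = 2^((38 - 25) / 10) = 2.4623
Cure time = 130 / 2.4623
= 52.796 minutes

52.796


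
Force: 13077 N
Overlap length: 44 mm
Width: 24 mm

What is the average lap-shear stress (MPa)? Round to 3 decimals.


Average shear stress = F / (overlap * width)
= 13077 / (44 * 24)
= 12.384 MPa

12.384


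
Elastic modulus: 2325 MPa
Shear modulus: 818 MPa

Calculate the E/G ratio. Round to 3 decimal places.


E / G = 2325 / 818 = 2.842

2.842


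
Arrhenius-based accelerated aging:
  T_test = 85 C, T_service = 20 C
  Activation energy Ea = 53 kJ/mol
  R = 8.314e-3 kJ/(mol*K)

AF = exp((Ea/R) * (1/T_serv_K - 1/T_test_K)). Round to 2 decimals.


T_test_K = 358.15, T_serv_K = 293.15
AF = exp((53/8.314e-3) * (1/293.15 - 1/358.15))
= 51.76

51.76


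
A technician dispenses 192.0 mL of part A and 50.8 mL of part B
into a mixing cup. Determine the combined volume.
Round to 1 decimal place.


Combined volume = 192.0 + 50.8
= 242.8 mL

242.8


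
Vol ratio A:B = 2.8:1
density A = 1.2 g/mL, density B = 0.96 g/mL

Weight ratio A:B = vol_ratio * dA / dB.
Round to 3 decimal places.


Weight ratio = 2.8 * 1.2 / 0.96
= 3.500

3.500


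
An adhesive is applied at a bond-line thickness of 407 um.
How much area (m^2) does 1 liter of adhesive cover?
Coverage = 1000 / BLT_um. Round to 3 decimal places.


Coverage = 1000 / 407 = 2.457 m^2

2.457


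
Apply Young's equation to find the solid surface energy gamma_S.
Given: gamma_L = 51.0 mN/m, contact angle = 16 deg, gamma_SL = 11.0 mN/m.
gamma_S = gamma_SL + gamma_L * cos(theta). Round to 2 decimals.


theta_rad = 16 * pi/180 = 0.279253
gamma_S = 11.0 + 51.0 * cos(0.279253)
= 60.02 mN/m

60.02


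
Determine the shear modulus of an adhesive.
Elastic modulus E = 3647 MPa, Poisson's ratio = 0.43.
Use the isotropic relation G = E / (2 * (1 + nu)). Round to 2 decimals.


G = 3647 / (2*(1+0.43)) = 3647 / 2.86
= 1275.17 MPa

1275.17


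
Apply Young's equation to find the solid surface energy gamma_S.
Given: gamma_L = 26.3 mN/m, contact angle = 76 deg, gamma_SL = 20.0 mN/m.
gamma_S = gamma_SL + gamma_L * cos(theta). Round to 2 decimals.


theta_rad = 76 * pi/180 = 1.326450
gamma_S = 20.0 + 26.3 * cos(1.326450)
= 26.36 mN/m

26.36


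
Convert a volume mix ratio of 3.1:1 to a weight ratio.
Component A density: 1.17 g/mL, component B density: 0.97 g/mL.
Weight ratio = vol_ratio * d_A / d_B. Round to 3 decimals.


= 3.1 * 1.17 / 0.97 = 3.739

3.739


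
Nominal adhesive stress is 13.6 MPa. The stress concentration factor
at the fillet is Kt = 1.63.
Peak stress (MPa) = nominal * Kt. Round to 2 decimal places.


Peak = 13.6 * 1.63 = 22.17 MPa

22.17


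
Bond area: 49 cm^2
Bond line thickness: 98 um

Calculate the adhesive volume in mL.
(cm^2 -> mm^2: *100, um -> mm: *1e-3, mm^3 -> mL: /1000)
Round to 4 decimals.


V = 49*100 * 98*1e-3 / 1000
= 0.4802 mL

0.4802


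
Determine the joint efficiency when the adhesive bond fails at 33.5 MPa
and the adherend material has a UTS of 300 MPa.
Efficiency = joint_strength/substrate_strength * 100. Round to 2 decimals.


Joint efficiency = 33.5 / 300 * 100
= 11.17%

11.17


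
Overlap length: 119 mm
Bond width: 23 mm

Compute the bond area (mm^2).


Bond area = 119 * 23 = 2737 mm^2

2737


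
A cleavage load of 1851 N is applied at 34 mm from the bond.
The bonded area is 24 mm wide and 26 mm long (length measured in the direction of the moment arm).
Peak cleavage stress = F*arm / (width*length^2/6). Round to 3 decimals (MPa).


Moment = 1851 * 34 = 62934 N*mm
Section modulus = 24 * 676 / 6 = 16224 / 6 mm^3
Stress = 62934 / (16224 / 6) = 377604 / 16224
= 23.274 MPa

23.274


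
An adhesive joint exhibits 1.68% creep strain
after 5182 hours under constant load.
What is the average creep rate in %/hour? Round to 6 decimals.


Creep rate = strain / time
= 1.68 / 5182
= 0.000324 %/h

0.000324


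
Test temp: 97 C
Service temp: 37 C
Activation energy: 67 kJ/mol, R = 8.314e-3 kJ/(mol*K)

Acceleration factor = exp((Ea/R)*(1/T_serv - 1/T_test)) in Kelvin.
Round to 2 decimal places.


AF = exp((67/0.008314)*(1/310.15 - 1/370.15))
= 67.48

67.48


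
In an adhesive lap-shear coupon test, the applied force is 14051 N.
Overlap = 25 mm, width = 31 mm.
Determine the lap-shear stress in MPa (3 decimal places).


stress = F / (overlap * width)
= 14051 / (25 * 31)
= 18.130 MPa

18.130


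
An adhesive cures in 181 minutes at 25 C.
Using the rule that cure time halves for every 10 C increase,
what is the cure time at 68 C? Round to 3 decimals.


Factor = 2^((68 - 25) / 10) = 19.6983
Cure time = 181 / 19.6983
= 9.189 minutes

9.189


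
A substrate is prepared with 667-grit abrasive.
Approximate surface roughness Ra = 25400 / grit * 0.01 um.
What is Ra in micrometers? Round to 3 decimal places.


Ra = 25400 / 667 * 0.01 = 0.381 um

0.381


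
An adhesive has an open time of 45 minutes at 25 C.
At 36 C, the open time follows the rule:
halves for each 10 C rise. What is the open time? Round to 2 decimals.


Factor = 2^((36-25)/10) = 2.1435
Open time = 45 / 2.1435 = 20.99 min

20.99


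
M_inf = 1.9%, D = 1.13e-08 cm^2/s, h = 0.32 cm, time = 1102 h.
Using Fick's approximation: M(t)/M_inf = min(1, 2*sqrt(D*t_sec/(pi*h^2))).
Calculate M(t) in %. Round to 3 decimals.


t = 3967200 s
ratio = min(1, 2*sqrt(1.13e-08*3967200/(pi*0.1024)))
= 0.746597
M(t) = 1.9 * 0.746597 = 1.419%

1.419


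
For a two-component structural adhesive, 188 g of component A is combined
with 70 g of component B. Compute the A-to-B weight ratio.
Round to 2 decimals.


Weight ratio A:B = 188 / 70
= 2.69

2.69


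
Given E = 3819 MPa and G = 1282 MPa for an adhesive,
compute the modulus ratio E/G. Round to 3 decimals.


E/G ratio = 3819 / 1282 = 2.979

2.979


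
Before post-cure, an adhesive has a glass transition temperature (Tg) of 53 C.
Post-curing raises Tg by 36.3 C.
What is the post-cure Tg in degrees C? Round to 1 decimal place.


Tg_post = Tg_base + delta_Tg
= 53 + 36.3
= 89.3 C

89.3


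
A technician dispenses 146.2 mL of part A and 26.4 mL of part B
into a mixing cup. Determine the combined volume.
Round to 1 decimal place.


Combined volume = 146.2 + 26.4
= 172.6 mL

172.6


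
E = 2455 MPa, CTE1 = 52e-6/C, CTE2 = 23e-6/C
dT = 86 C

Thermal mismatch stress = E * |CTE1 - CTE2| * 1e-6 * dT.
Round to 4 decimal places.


= 2455 * 29e-6 * 86
= 6.1228 MPa

6.1228


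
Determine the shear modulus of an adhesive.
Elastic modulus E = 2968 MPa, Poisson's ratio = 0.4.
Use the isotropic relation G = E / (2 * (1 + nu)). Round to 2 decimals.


G = 2968 / (2*(1+0.4)) = 2968 / 2.80
= 1060.00 MPa

1060.00


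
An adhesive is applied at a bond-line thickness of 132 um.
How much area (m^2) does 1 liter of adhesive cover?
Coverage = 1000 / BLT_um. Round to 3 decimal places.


Coverage = 1000 / 132 = 7.576 m^2

7.576


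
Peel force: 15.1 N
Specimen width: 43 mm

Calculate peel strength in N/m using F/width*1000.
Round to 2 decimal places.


Peel strength = 15.1 / 43 * 1000 = 351.16 N/m

351.16


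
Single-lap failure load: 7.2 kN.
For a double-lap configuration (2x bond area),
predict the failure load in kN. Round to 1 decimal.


Failure load = 7.2 * 2 = 14.4 kN

14.4


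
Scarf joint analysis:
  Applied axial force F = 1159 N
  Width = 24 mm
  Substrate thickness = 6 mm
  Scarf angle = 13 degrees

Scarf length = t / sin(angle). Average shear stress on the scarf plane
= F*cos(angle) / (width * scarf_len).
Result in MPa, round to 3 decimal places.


Scarf length = 6 / sin(13 deg) = 26.6725 mm
cos(13 deg) = 0.974370
Shear = 1159 * 0.974370 / (24 * 26.6725)
= 1.764 MPa

1.764


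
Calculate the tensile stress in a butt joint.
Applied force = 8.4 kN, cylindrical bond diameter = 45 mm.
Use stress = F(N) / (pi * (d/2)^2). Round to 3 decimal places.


A = pi * 22.5^2 = 1590.4313 mm^2
sigma = 8400.0 / 1590.4313 = 5.282 MPa

5.282


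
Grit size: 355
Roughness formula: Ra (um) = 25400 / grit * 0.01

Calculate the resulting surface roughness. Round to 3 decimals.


Ra = 25400 / 355 * 0.01
= 0.715 um

0.715


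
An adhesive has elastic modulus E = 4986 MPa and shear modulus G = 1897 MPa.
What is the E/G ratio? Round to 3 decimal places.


E/G = 4986 / 1897 = 2.628

2.628


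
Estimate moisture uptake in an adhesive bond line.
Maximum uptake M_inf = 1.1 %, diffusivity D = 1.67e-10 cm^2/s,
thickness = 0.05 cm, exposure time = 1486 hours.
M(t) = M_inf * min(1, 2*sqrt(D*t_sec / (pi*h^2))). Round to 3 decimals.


Convert time: 1486 h = 5349600 s
ratio = min(1, 2*sqrt(1.67e-10*5349600/(pi*0.05^2)))
= 0.674534
M(t) = 1.1 * 0.674534 = 0.742%

0.742


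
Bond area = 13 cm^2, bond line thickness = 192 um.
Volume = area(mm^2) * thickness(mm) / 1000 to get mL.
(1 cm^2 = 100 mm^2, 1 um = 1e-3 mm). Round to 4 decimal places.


area_mm2 = 13 * 100 = 1300
blt_mm = 192 * 1e-3 = 0.192
vol_mm3 = 1300 * 0.192 = 249.6
vol_mL = 249.6 / 1000 = 0.2496 mL

0.2496


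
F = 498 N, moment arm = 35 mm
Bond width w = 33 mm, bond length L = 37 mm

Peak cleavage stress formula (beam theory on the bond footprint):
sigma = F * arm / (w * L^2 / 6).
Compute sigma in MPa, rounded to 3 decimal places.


sigma = (498 * 35) / (33 * 1369 / 6)
= 17430 * 6 / 45177
= 104580 / 45177
= 2.315 MPa

2.315


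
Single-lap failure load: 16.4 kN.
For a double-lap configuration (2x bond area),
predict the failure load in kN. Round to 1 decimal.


Failure load = 16.4 * 2 = 32.8 kN

32.8


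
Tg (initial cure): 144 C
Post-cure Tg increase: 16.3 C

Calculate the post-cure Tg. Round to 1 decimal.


Post-cure Tg = 144 + 16.3 = 160.3 C

160.3


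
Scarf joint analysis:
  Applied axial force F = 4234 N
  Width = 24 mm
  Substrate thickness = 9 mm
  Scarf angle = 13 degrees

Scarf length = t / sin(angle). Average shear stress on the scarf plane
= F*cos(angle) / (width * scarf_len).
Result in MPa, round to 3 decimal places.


Scarf length = 9 / sin(13 deg) = 40.0087 mm
cos(13 deg) = 0.974370
Shear = 4234 * 0.974370 / (24 * 40.0087)
= 4.296 MPa

4.296


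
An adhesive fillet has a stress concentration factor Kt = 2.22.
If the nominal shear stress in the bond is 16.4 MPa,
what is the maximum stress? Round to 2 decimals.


Max stress = 16.4 * 2.22 = 36.41 MPa

36.41


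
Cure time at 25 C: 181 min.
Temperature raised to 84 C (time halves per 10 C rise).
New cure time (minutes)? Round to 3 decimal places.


Acceleration factor = 2^(59/10) = 59.7141
New time = 181 / 59.7141 = 3.031 min

3.031


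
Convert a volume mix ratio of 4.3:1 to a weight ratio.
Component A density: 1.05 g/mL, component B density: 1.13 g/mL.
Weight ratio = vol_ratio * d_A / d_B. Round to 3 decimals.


= 4.3 * 1.05 / 1.13 = 3.996

3.996
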